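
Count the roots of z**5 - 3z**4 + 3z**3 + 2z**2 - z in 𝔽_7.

3

Write f(z) = z**5 - 3z**4 + 3z**3 + 2z**2 - z.
Evaluate at each of the 7 elements of 𝔽_7:
f(0) = 0 → root; f(1) = 2; f(2) = 0 → root; f(3) = 5; f(4) = 0 → root; f(5) = 4; f(6) = 3.
Roots: {0, 2, 4}.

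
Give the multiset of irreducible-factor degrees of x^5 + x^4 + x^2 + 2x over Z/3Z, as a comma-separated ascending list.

Write h(x) = x^5 + x^4 + x^2 + 2x.
Roots in Z/3Z: h(0) = 0 → root; h(1) = 2; h(2) = 2.
Linear factors from roots: (x).
Complete factorization: h(x) = (x)·(x^2 + 1)·(x^2 + x + 2).
Factor degrees with multiplicity: 1 + 2 + 2 = 5.

1, 2, 2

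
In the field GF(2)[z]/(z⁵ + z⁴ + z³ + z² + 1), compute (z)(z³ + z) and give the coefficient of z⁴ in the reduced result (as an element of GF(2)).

Multiply in GF(2)[z]: (z)·(z³ + z) = z⁴ + z².
Reduced: z⁴ + z².

1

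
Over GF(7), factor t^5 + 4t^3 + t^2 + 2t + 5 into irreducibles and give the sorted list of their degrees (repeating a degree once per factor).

Write g(t) = t^5 + 4t^3 + t^2 + 2t + 5.
Linear factors from roots: (t + 5), (t + 4), (t + 3).
Complete factorization: g(t) = (t + 3)·(t + 4)·(t + 5)·(t^2 + 2t + 3).
Factor degrees with multiplicity: 1 + 1 + 1 + 2 = 5.

1, 1, 1, 2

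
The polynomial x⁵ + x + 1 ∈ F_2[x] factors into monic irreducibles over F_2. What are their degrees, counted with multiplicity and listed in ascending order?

Write f(x) = x⁵ + x + 1.
Roots in F_2: f(0) = 1; f(1) = 1.
Complete factorization: f(x) = (x² + x + 1)·(x³ + x² + 1).
Factor degrees with multiplicity: 2 + 3 = 5.

2, 3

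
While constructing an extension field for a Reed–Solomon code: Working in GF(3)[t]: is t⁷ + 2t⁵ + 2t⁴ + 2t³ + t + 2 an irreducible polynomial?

Write m(t) = t⁷ + 2t⁵ + 2t⁴ + 2t³ + t + 2.
Check for roots in GF(3): m(0) = 2; m(1) = 1; m(2) = 1.
No roots, so no linear factors.
Monic irreducibles of degree 2 over GF(3): t² + 1, t² + t + 2, t² + 2t + 2.
None of them divide m (all give nonzero remainder).
Degree-3 irreducible divisors: test the 8 monic irreducibles of degree 3 over GF(3).
None of them divide m (all give nonzero remainder).
No irreducible factor of degree ≤ 3 exists, so m is irreducible over GF(3).

Yes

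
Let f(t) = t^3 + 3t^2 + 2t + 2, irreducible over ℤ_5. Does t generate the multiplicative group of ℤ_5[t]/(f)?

|GF(5^3)^×| = 5^3 − 1 = 124. Prime factorization: 124 = 2^2·31.
f is primitive ⇔ t has order 124 in GF(5)[t]/(f), i.e. t^(124/q) ≠ 1 for each prime q | 124.
t^(62) mod f = 4.
t^(4) mod f = 2t^2 + 4t + 1.
None equal 1, so t has full order 124; f is primitive.

Yes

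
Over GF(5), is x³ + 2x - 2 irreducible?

No

Write h(x) = x³ + 2x - 2.
Check for roots in GF(5): h(0) = 3; h(1) = 1; h(2) = 0 → root; h(3) = 1; h(4) = 0 → root.
h(2) = 0, so (x − 2) divides h(x); h is reducible.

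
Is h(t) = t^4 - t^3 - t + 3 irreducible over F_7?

Check for roots in F_7: h(0) = 3; h(1) = 2; h(2) = 2; h(3) = 5; h(4) = 2; h(5) = 1; h(6) = 6.
No roots, so no linear factors.
Degree-2 irreducible divisors: test the 21 monic irreducibles of degree 2 over GF(7).
None of them divide h (all give nonzero remainder).
No irreducible factor of degree ≤ 2 exists, so h is irreducible over GF(7).

Yes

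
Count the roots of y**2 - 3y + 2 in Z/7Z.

Write P(y) = y**2 - 3y + 2.
Evaluate at each of the 7 elements of Z/7Z:
P(0) = 2; P(1) = 0 → root; P(2) = 0 → root; P(3) = 2; P(4) = 6; P(5) = 5; P(6) = 6.
Roots: {1, 2}.

2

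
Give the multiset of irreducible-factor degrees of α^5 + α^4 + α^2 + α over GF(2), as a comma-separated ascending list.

1, 1, 1, 2

Write g(α) = α^5 + α^4 + α^2 + α.
Roots in GF(2): g(0) = 0 → root; g(1) = 0 → root.
Linear factors from roots: (α), (α + 1).
Complete factorization: g(α) = (α)·(α + 1)^2·(α^2 + α + 1).
Factor degrees with multiplicity: 1 + 1 + 1 + 2 = 5.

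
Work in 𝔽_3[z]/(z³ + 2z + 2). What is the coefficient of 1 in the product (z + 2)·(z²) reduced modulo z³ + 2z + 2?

Multiply in 𝔽_3[z]: (z + 2)·(z²) = z³ + 2z².
Reduce using z³ ≡ z + 1 (mod z³ + 2z + 2).
Reduced: 2z² + z + 1.

1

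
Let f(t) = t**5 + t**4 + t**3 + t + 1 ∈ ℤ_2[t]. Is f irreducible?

Yes

Check for roots in ℤ_2: f(0) = 1; f(1) = 1.
No roots, so no linear factors.
Monic irreducibles of degree 2 over GF(2): t**2 + t + 1.
None of them divide f (all give nonzero remainder).
No irreducible factor of degree ≤ 2 exists, so f is irreducible over GF(2).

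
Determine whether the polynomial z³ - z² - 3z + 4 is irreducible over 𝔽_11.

Yes

Write m(z) = z³ - z² - 3z + 4.
Check each element of 𝔽_11 for a root: m(0)=4, m(1)=1, m(2)=2, m(3)=2, m(4)=7, m(5)=1, m(6)=1, m(7)=2, m(8)=10, m(9)=9, m(10)=5.
No roots. A degree-3 polynomial over a field with no linear factor is irreducible.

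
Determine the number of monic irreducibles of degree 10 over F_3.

Gauss's count: N_{3}(10) = (1/10) Σ_{d|10} μ(10/d)·3^d.
Divisors of 10: 1, 2, 5, 10; μ(10/d) for each: 1, -1, -1, 1.
Σ = 3^1 − 3^2 − 3^5 + 3^10 = 58800.
N = 58800/10 = 5880.

5880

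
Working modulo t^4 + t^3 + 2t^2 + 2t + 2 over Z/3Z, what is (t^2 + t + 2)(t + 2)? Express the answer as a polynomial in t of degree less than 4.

Multiply in Z/3Z[t]: (t^2 + t + 2)·(t + 2) = t^3 + t + 1.
Reduced: t^3 + t + 1.

t^3 + t + 1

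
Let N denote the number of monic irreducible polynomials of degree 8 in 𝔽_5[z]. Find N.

48750

The number of monic irreducibles of degree 8 over GF(5) is (1/8)·Σ_{d∣8} μ(8/d) 5^d.
Divisors of 8: 1, 2, 4, 8; μ(8/d) for each: 0, 0, -1, 1.
Σ = − 5^4 + 5^8 = 390000.
N = 390000/8 = 48750.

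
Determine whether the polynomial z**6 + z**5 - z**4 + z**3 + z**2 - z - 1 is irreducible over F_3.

Write f(z) = z**6 + z**5 - z**4 + z**3 + z**2 - z - 1.
Check for roots in F_3: f(0) = 2; f(1) = 1; f(2) = 2.
No roots, so no linear factors.
Monic irreducibles of degree 2 over GF(3): z**2 + 1, z**2 + z - 1, z**2 - z - 1.
None of them divide f (all give nonzero remainder).
Degree-3 irreducible divisors: test the 8 monic irreducibles of degree 3 over GF(3).
None of them divide f (all give nonzero remainder).
No irreducible factor of degree ≤ 3 exists, so f is irreducible over GF(3).

Yes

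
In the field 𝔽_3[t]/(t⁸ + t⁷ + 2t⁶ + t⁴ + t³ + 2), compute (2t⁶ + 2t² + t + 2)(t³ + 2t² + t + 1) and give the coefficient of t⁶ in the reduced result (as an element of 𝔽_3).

Multiply in 𝔽_3[t]: (2t⁶ + 2t² + t + 2)·(t³ + 2t² + t + 1) = 2t⁹ + t⁸ + 2t⁷ + 2t⁶ + 2t⁵ + 2t⁴ + t² + 2.
Reduce using t⁸ ≡ 2t⁷ + t⁶ + 2t⁴ + 2t³ + 1 (mod t⁸ + t⁷ + 2t⁶ + t⁴ + t³ + 2).
Reduced: 2t⁷ + t⁶ + t⁴ + t³ + t² + 2t + 1.

1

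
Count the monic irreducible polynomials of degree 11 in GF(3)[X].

By the necklace-counting formula, N_3(11) = (1/11) Σ_{d|11} μ(11/d)·3^d.
Divisors of 11: 1, 11; μ(11/d) for each: -1, 1.
Σ = − 3^1 + 3^11 = 177144.
N = 177144/11 = 16104.

16104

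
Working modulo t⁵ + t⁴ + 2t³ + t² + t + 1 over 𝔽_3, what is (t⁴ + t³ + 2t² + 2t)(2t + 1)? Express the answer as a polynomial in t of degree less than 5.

Multiply in 𝔽_3[t]: (t⁴ + t³ + 2t² + 2t)·(2t + 1) = 2t⁵ + 2t³ + 2t.
Reduce using t⁵ ≡ 2t⁴ + t³ + 2t² + 2t + 2 (mod t⁵ + t⁴ + 2t³ + t² + t + 1).
Reduced: t⁴ + t³ + t² + 1.

t^4 + t^3 + t^2 + 1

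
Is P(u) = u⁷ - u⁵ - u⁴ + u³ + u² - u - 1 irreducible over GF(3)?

Check for roots in GF(3): P(0) = 2; P(1) = 2; P(2) = 2.
No roots, so no linear factors.
Monic irreducibles of degree 2 over GF(3): u² + 1, u² + u - 1, u² - u - 1.
None of them divide P (all give nonzero remainder).
Degree-3 irreducible divisors: test the 8 monic irreducibles of degree 3 over GF(3).
None of them divide P (all give nonzero remainder).
No irreducible factor of degree ≤ 3 exists, so P is irreducible over GF(3).

Yes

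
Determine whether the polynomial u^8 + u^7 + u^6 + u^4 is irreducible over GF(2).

Write m(u) = u^8 + u^7 + u^6 + u^4.
Check for roots in GF(2): m(0) = 0 → root; m(1) = 0 → root.
m(0) = 0, so (u) divides m(u); m is reducible.

No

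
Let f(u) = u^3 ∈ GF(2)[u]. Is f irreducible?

Check for roots in GF(2): f(0) = 0 → root; f(1) = 1.
f(0) = 0, so (u) divides f(u); f is reducible.

No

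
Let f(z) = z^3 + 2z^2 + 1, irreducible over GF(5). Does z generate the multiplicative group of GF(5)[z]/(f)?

No

|GF(5^3)^×| = 5^3 − 1 = 124. Prime factorization: 124 = 2^2·31.
f is primitive ⇔ z has order 124 in GF(5)[z]/(f), i.e. z^(124/q) ≠ 1 for each prime q | 124.
z^(62) mod f = 1
z^(4) mod f = 4z^2 + 4z + 2.
Since z^(62) = 1, the order of z divides 62 < 124; not primitive.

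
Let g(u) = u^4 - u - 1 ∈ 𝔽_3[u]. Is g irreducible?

Check for roots in 𝔽_3: g(0) = 2; g(1) = 2; g(2) = 1.
No roots, so no linear factors.
Monic irreducibles of degree 2 over GF(3): u^2 + 1, u^2 + u - 1, u^2 - u - 1.
None of them divide g (all give nonzero remainder).
No irreducible factor of degree ≤ 2 exists, so g is irreducible over GF(3).

Yes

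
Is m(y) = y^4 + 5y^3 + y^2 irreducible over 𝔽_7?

No

Check for roots in 𝔽_7: m(0) = 0 → root; m(1) = 0 → root; m(2) = 4; m(3) = 1; m(4) = 4; m(5) = 1; m(6) = 4.
m(0) = 0, so (y) divides m(y); m is reducible.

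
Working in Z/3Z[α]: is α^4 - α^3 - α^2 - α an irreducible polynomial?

Write P(α) = α^4 - α^3 - α^2 - α.
Check for roots in Z/3Z: P(0) = 0 → root; P(1) = 1; P(2) = 2.
P(0) = 0, so (α) divides P(α); P is reducible.

No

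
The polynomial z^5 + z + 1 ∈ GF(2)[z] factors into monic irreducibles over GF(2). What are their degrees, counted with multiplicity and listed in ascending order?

Write f(z) = z^5 + z + 1.
Roots in GF(2): f(0) = 1; f(1) = 1.
Complete factorization: f(z) = (z^2 + z + 1)·(z^3 + z^2 + 1).
Factor degrees with multiplicity: 2 + 3 = 5.

2, 3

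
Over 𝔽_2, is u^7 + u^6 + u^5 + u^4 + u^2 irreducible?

Write m(u) = u^7 + u^6 + u^5 + u^4 + u^2.
Check for roots in 𝔽_2: m(0) = 0 → root; m(1) = 1.
m(0) = 0, so (u) divides m(u); m is reducible.

No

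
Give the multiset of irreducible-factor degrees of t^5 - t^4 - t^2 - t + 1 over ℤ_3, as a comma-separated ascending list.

Write f(t) = t^5 - t^4 - t^2 - t + 1.
Roots in ℤ_3: f(0) = 1; f(1) = 2; f(2) = 2.
Complete factorization: f(t) = (t^5 - t^4 - t^2 - t + 1).
Factor degrees with multiplicity: 5 = 5.

5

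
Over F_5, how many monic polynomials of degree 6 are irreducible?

2580

The number of monic irreducibles of degree 6 over GF(5) is (1/6)·Σ_{d∣6} μ(6/d) 5^d.
Divisors of 6: 1, 2, 3, 6; μ(6/d) for each: 1, -1, -1, 1.
Σ = 5^1 − 5^2 − 5^3 + 5^6 = 15480.
N = 15480/6 = 2580.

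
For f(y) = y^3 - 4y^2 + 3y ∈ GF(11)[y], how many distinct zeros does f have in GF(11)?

Evaluate at each of the 11 elements of GF(11):
f(0) = 0 → root; f(1) = 0 → root; f(2) = 9; f(3) = 0 → root; f(4) = 1; f(5) = 7; f(6) = 2; f(7) = 3; f(8) = 5; f(9) = 3; f(10) = 3.
Roots: {0, 1, 3}.

3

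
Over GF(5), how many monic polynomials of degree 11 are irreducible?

4438920

The number of monic irreducibles of degree 11 over GF(5) is (1/11)·Σ_{d∣11} μ(11/d) 5^d.
Divisors of 11: 1, 11; μ(11/d) for each: -1, 1.
Σ = − 5^1 + 5^11 = 48828120.
N = 48828120/11 = 4438920.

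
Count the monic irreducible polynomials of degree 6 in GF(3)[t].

116

Gauss's count: N_{3}(6) = (1/6) Σ_{d|6} μ(6/d)·3^d.
Divisors of 6: 1, 2, 3, 6; μ(6/d) for each: 1, -1, -1, 1.
Σ = 3^1 − 3^2 − 3^3 + 3^6 = 696.
N = 696/6 = 116.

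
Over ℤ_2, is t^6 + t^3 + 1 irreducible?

Yes

Write g(t) = t^6 + t^3 + 1.
Check for roots in ℤ_2: g(0) = 1; g(1) = 1.
No roots, so no linear factors.
Monic irreducibles of degree 2 over GF(2): t^2 + t + 1.
None of them divide g (all give nonzero remainder).
Monic irreducibles of degree 3 over GF(2): t^3 + t + 1, t^3 + t^2 + 1.
None of them divide g (all give nonzero remainder).
No irreducible factor of degree ≤ 3 exists, so g is irreducible over GF(2).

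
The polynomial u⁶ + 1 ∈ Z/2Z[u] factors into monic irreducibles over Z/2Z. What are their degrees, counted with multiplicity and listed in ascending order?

1, 1, 2, 2

Write h(u) = u⁶ + 1.
Roots in Z/2Z: h(0) = 1; h(1) = 0 → root.
Linear factors from roots: (u + 1).
Complete factorization: h(u) = (u + 1)^2·(u² + u + 1)^2.
Factor degrees with multiplicity: 1 + 1 + 2 + 2 = 6.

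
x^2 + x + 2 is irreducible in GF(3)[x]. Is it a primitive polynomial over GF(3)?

Write f(x) = x^2 + x + 2.
|GF(3^2)^×| = 3^2 − 1 = 8. Prime factorization: 8 = 2^3.
f is primitive ⇔ x has order 8 in GF(3)[x]/(f), i.e. x^(8/q) ≠ 1 for each prime q | 8.
x^(4) mod f = 2.
None equal 1, so x has full order 8; f is primitive.

Yes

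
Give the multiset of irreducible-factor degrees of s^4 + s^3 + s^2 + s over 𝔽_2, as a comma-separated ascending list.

1, 1, 1, 1

Write f(s) = s^4 + s^3 + s^2 + s.
Roots in 𝔽_2: f(0) = 0 → root; f(1) = 0 → root.
Linear factors from roots: (s), (s + 1).
Complete factorization: f(s) = (s)·(s + 1)^3.
Factor degrees with multiplicity: 1 + 1 + 1 + 1 = 4.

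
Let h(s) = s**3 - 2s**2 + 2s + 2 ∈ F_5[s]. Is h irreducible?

Yes

Check for roots in F_5: h(0) = 2; h(1) = 3; h(2) = 1; h(3) = 2; h(4) = 2.
No roots. A degree-3 polynomial over a field with no linear factor is irreducible.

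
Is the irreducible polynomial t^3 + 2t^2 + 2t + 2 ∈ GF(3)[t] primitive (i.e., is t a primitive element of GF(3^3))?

No

Write f(t) = t^3 + 2t^2 + 2t + 2.
|GF(3^3)^×| = 3^3 − 1 = 26. Prime factorization: 26 = 2·13.
f is primitive ⇔ t has order 26 in GF(3)[t]/(f), i.e. t^(26/q) ≠ 1 for each prime q | 26.
t^(13) mod f = 1
t^(2) mod f = t^2.
Since t^(13) = 1, the order of t divides 13 < 26; not primitive.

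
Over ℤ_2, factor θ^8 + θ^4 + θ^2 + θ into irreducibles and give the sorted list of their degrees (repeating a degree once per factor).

1, 1, 2, 4

Write f(θ) = θ^8 + θ^4 + θ^2 + θ.
Roots in ℤ_2: f(0) = 0 → root; f(1) = 0 → root.
Linear factors from roots: (θ), (θ + 1).
Complete factorization: f(θ) = (θ)·(θ + 1)·(θ^2 + θ + 1)·(θ^4 + θ + 1).
Factor degrees with multiplicity: 1 + 1 + 2 + 4 = 8.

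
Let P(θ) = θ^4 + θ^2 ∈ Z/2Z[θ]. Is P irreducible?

Check for roots in Z/2Z: P(0) = 0 → root; P(1) = 0 → root.
P(0) = 0, so (θ) divides P(θ); P is reducible.

No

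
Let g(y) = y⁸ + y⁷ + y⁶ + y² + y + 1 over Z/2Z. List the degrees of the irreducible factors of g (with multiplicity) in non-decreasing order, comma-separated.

1, 1, 2, 2, 2

Roots in Z/2Z: g(0) = 1; g(1) = 0 → root.
Linear factors from roots: (y + 1).
Complete factorization: g(y) = (y + 1)^2·(y² + y + 1)^3.
Factor degrees with multiplicity: 1 + 1 + 2 + 2 + 2 = 8.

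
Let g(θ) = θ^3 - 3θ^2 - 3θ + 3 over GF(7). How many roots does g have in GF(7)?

2

Evaluate at each of the 7 elements of GF(7):
g(0) = 3; g(1) = 5; g(2) = 0 → root; g(3) = 1; g(4) = 0 → root; g(5) = 3; g(6) = 2.
Roots: {2, 4}.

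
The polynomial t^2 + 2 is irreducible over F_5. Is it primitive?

Write f(t) = t^2 + 2.
|GF(5^2)^×| = 5^2 − 1 = 24. Prime factorization: 24 = 2^3·3.
f is primitive ⇔ t has order 24 in GF(5)[t]/(f), i.e. t^(24/q) ≠ 1 for each prime q | 24.
t^(12) mod f = 4.
t^(8) mod f = 1
Since t^(8) = 1, the order of t divides 8 < 24; not primitive.

No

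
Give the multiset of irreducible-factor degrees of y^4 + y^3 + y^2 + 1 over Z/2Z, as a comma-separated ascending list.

1, 3

Write f(y) = y^4 + y^3 + y^2 + 1.
Roots in Z/2Z: f(0) = 1; f(1) = 0 → root.
Linear factors from roots: (y + 1).
Complete factorization: f(y) = (y + 1)·(y^3 + y + 1).
Factor degrees with multiplicity: 1 + 3 = 4.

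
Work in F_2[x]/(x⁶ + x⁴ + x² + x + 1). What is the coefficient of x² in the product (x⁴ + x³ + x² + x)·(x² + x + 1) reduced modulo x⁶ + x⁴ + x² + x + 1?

Multiply in F_2[x]: (x⁴ + x³ + x² + x)·(x² + x + 1) = x⁶ + x⁴ + x³ + x.
Reduce using x⁶ ≡ x⁴ + x² + x + 1 (mod x⁶ + x⁴ + x² + x + 1).
Reduced: x³ + x² + 1.

1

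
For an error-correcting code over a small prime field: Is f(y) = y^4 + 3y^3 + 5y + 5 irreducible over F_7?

No

Check for roots in F_7: f(0) = 5; f(1) = 0 → root; f(2) = 6; f(3) = 0 → root; f(4) = 4; f(5) = 1; f(6) = 5.
f(1) = 0, so (y − 1) divides f(y); f is reducible.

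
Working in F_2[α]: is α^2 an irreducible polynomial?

No

Write h(α) = α^2.
Check for roots in F_2: h(0) = 0 → root; h(1) = 1.
h(0) = 0, so (α) divides h(α); h is reducible.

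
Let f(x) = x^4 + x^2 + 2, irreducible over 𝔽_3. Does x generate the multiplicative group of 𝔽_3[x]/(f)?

|GF(3^4)^×| = 3^4 − 1 = 80. Prime factorization: 80 = 2^4·5.
f is primitive ⇔ x has order 80 in GF(3)[x]/(f), i.e. x^(80/q) ≠ 1 for each prime q | 80.
x^(40) mod f = 2.
x^(16) mod f = 1
Since x^(16) = 1, the order of x divides 16 < 80; not primitive.

No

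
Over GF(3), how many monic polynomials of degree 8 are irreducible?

810

By the necklace-counting formula, N_3(8) = (1/8) Σ_{d|8} μ(8/d)·3^d.
Divisors of 8: 1, 2, 4, 8; μ(8/d) for each: 0, 0, -1, 1.
Σ = − 3^4 + 3^8 = 6480.
N = 6480/8 = 810.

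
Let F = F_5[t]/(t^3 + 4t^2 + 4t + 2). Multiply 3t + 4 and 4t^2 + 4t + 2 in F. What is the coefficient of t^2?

Multiply in F_5[t]: (3t + 4)·(4t^2 + 4t + 2) = 2t^3 + 3t^2 + 2t + 3.
Reduce using t^3 ≡ t^2 + t + 3 (mod t^3 + 4t^2 + 4t + 2).
Reduced: 4t + 4.

0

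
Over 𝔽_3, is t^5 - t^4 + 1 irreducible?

Write h(t) = t^5 - t^4 + 1.
Check for roots in 𝔽_3: h(0) = 1; h(1) = 1; h(2) = 2.
No roots, so no linear factors.
Monic irreducibles of degree 2 over GF(3): t^2 + 1, t^2 + t - 1, t^2 - t - 1.
None of them divide h (all give nonzero remainder).
No irreducible factor of degree ≤ 2 exists, so h is irreducible over GF(3).

Yes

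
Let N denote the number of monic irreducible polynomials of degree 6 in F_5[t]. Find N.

x^(5^6) − x is the product of all monic irreducibles of degree dividing 6; Möbius inversion gives N = (1/6) Σ μ(6/d)·5^d.
Divisors of 6: 1, 2, 3, 6; μ(6/d) for each: 1, -1, -1, 1.
Σ = 5^1 − 5^2 − 5^3 + 5^6 = 15480.
N = 15480/6 = 2580.

2580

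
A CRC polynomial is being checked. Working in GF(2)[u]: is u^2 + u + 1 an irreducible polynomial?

Write f(u) = u^2 + u + 1.
Check for roots in GF(2): f(0) = 1; f(1) = 1.
No roots. A degree-2 polynomial over a field with no linear factor is irreducible.

Yes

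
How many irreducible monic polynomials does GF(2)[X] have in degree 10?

99

x^(2^10) − x is the product of all monic irreducibles of degree dividing 10; Möbius inversion gives N = (1/10) Σ μ(10/d)·2^d.
Divisors of 10: 1, 2, 5, 10; μ(10/d) for each: 1, -1, -1, 1.
Σ = 2^1 − 2^2 − 2^5 + 2^10 = 990.
N = 990/10 = 99.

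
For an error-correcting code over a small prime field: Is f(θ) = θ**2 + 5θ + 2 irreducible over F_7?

Yes

Check for roots in F_7: f(0) = 2; f(1) = 1; f(2) = 2; f(3) = 5; f(4) = 3; f(5) = 3; f(6) = 5.
No roots. A degree-2 polynomial over a field with no linear factor is irreducible.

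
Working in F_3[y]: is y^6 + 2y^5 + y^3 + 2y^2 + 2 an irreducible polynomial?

Write f(y) = y^6 + 2y^5 + y^3 + 2y^2 + 2.
Check for roots in F_3: f(0) = 2; f(1) = 2; f(2) = 2.
No roots, so no linear factors.
Monic irreducibles of degree 2 over GF(3): y^2 + 1, y^2 + y + 2, y^2 + 2y + 2.
None of them divide f (all give nonzero remainder).
Degree-3 irreducible divisors: test the 8 monic irreducibles of degree 3 over GF(3).
None of them divide f (all give nonzero remainder).
No irreducible factor of degree ≤ 3 exists, so f is irreducible over GF(3).

Yes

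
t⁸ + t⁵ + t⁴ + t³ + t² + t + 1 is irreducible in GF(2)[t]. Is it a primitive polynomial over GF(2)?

Write f(t) = t⁸ + t⁵ + t⁴ + t³ + t² + t + 1.
|GF(2^8)^×| = 2^8 − 1 = 255. Prime factorization: 255 = 3·5·17.
f is primitive ⇔ t has order 255 in GF(2)[t]/(f), i.e. t^(255/q) ≠ 1 for each prime q | 255.
t^(85) mod f = 1
t^(51) mod f = t⁷ + t⁵ + t³ + t² + t + 1.
t^(15) mod f = t⁶ + t³ + t + 1.
Since t^(85) = 1, the order of t divides 85 < 255; not primitive.

No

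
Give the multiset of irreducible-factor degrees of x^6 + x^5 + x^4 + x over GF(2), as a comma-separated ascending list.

Write h(x) = x^6 + x^5 + x^4 + x.
Roots in GF(2): h(0) = 0 → root; h(1) = 0 → root.
Linear factors from roots: (x), (x + 1).
Complete factorization: h(x) = (x)·(x + 1)^2·(x^3 + x^2 + 1).
Factor degrees with multiplicity: 1 + 1 + 1 + 3 = 6.

1, 1, 1, 3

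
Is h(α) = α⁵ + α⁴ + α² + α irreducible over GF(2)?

No

Check for roots in GF(2): h(0) = 0 → root; h(1) = 0 → root.
h(0) = 0, so (α) divides h(α); h is reducible.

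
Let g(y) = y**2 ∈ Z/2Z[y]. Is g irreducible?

Check for roots in Z/2Z: g(0) = 0 → root; g(1) = 1.
g(0) = 0, so (y) divides g(y); g is reducible.

No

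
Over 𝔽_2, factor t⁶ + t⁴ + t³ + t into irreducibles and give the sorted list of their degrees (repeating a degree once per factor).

Write h(t) = t⁶ + t⁴ + t³ + t.
Roots in 𝔽_2: h(0) = 0 → root; h(1) = 0 → root.
Linear factors from roots: (t), (t + 1).
Complete factorization: h(t) = (t)·(t + 1)^3·(t² + t + 1).
Factor degrees with multiplicity: 1 + 1 + 1 + 1 + 2 = 6.

1, 1, 1, 1, 2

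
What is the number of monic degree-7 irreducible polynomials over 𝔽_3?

x^(3^7) − x is the product of all monic irreducibles of degree dividing 7; Möbius inversion gives N = (1/7) Σ μ(7/d)·3^d.
Divisors of 7: 1, 7; μ(7/d) for each: -1, 1.
Σ = − 3^1 + 3^7 = 2184.
N = 2184/7 = 312.

312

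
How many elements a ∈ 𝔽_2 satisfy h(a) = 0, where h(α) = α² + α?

2

Evaluate at each of the 2 elements of 𝔽_2:
h(0) = 0 → root; h(1) = 0 → root.
Roots: {0, 1}.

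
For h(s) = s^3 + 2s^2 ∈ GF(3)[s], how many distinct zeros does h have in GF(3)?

Evaluate at each of the 3 elements of GF(3):
h(0) = 0 → root; h(1) = 0 → root; h(2) = 1.
Roots: {0, 1}.

2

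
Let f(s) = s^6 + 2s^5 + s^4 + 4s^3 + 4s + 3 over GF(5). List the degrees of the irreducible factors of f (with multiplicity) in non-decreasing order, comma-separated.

1, 1, 2, 2

Roots in GF(5): f(0) = 3; f(1) = 0 → root; f(2) = 2; f(3) = 4; f(4) = 0 → root.
Linear factors from roots: (s + 4), (s + 1).
Complete factorization: f(s) = (s + 1)·(s + 4)·(s^2 + 3)·(s^2 + 2s + 4).
Factor degrees with multiplicity: 1 + 1 + 2 + 2 = 6.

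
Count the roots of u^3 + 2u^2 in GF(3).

2

Write h(u) = u^3 + 2u^2.
Evaluate at each of the 3 elements of GF(3):
h(0) = 0 → root; h(1) = 0 → root; h(2) = 1.
Roots: {0, 1}.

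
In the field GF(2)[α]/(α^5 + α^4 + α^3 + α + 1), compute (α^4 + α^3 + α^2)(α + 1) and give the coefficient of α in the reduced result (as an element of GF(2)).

1

Multiply in GF(2)[α]: (α^4 + α^3 + α^2)·(α + 1) = α^5 + α^2.
Reduce using α^5 ≡ α^4 + α^3 + α + 1 (mod α^5 + α^4 + α^3 + α + 1).
Reduced: α^4 + α^3 + α^2 + α + 1.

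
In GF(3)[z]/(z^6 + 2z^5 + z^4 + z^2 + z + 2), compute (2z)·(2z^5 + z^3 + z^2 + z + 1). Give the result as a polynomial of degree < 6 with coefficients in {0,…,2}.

Multiply in GF(3)[z]: (2z)·(2z^5 + z^3 + z^2 + z + 1) = z^6 + 2z^4 + 2z^3 + 2z^2 + 2z.
Reduce using z^6 ≡ z^5 + 2z^4 + 2z^2 + 2z + 1 (mod z^6 + 2z^5 + z^4 + z^2 + z + 2).
Reduced: z^5 + z^4 + 2z^3 + z^2 + z + 1.

z^5 + z^4 + 2z^3 + z^2 + z + 1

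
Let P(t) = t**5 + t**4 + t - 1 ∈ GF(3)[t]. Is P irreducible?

Check for roots in GF(3): P(0) = 2; P(1) = 2; P(2) = 1.
No roots, so no linear factors.
Monic irreducibles of degree 2 over GF(3): t**2 + 1, t**2 + t - 1, t**2 - t - 1.
None of them divide P (all give nonzero remainder).
No irreducible factor of degree ≤ 2 exists, so P is irreducible over GF(3).

Yes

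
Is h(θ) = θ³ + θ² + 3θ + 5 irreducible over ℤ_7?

Check for roots in ℤ_7: h(0) = 5; h(1) = 3; h(2) = 2; h(3) = 1; h(4) = 6; h(5) = 2; h(6) = 2.
No roots. A degree-3 polynomial over a field with no linear factor is irreducible.

Yes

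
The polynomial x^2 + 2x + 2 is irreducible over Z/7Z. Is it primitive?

Write f(x) = x^2 + 2x + 2.
|GF(7^2)^×| = 7^2 − 1 = 48. Prime factorization: 48 = 2^4·3.
f is primitive ⇔ x has order 48 in GF(7)[x]/(f), i.e. x^(48/q) ≠ 1 for each prime q | 48.
x^(24) mod f = 1
x^(16) mod f = 4.
Since x^(24) = 1, the order of x divides 24 < 48; not primitive.

No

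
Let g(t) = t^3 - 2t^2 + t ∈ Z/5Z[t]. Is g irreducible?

No

Check for roots in Z/5Z: g(0) = 0 → root; g(1) = 0 → root; g(2) = 2; g(3) = 2; g(4) = 1.
g(0) = 0, so (t) divides g(t); g is reducible.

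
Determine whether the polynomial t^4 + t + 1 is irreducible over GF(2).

Write h(t) = t^4 + t + 1.
Check for roots in GF(2): h(0) = 1; h(1) = 1.
No roots, so no linear factors.
Monic irreducibles of degree 2 over GF(2): t^2 + t + 1.
None of them divide h (all give nonzero remainder).
No irreducible factor of degree ≤ 2 exists, so h is irreducible over GF(2).

Yes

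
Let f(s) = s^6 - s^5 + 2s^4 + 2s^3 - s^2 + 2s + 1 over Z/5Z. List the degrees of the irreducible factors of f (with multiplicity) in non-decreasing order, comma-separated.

Roots in Z/5Z: f(0) = 1; f(1) = 1; f(2) = 1; f(3) = 0 → root; f(4) = 0 → root.
Linear factors from roots: (s + 2), (s + 1).
Complete factorization: f(s) = (s + 1)·(s + 2)·(s^2 + 2s - 2)·(s^2 - s + 1).
Factor degrees with multiplicity: 1 + 1 + 2 + 2 = 6.

1, 1, 2, 2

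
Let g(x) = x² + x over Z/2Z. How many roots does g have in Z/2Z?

Evaluate at each of the 2 elements of Z/2Z:
g(0) = 0 → root; g(1) = 0 → root.
Roots: {0, 1}.

2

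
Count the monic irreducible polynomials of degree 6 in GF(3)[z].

116

By the necklace-counting formula, N_3(6) = (1/6) Σ_{d|6} μ(6/d)·3^d.
Divisors of 6: 1, 2, 3, 6; μ(6/d) for each: 1, -1, -1, 1.
Σ = 3^1 − 3^2 − 3^3 + 3^6 = 696.
N = 696/6 = 116.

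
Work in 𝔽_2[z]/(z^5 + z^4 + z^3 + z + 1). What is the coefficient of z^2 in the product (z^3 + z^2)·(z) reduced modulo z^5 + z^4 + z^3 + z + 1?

0

Multiply in 𝔽_2[z]: (z^3 + z^2)·(z) = z^4 + z^3.
Reduced: z^4 + z^3.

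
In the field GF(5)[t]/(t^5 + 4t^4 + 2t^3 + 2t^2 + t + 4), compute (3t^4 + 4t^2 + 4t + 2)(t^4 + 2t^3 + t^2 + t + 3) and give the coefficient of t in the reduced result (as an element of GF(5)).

Multiply in GF(5)[t]: (3t^4 + 4t^2 + 4t + 2)·(t^4 + 2t^3 + t^2 + t + 3) = 3t^8 + t^7 + 2t^6 + 3t^4 + 2t^3 + 3t^2 + 4t + 1.
Reduce using t^5 ≡ t^4 + 3t^3 + 3t^2 + 4t + 1 (mod t^5 + 4t^4 + 2t^3 + 2t^2 + t + 4).
Reduced: 3t^4 + 4t^3 + 3t + 2.

3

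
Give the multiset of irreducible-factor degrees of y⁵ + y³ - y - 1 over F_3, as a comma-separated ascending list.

1, 2, 2

Write f(y) = y⁵ + y³ - y - 1.
Roots in F_3: f(0) = 2; f(1) = 0 → root; f(2) = 1.
Linear factors from roots: (y - 1).
Complete factorization: f(y) = (y - 1)·(y² - y - 1)^2.
Factor degrees with multiplicity: 1 + 2 + 2 = 5.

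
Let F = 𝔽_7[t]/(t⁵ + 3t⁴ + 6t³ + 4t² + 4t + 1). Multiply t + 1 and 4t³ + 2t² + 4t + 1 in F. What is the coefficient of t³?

Multiply in 𝔽_7[t]: (t + 1)·(4t³ + 2t² + 4t + 1) = 4t⁴ + 6t³ + 6t² + 5t + 1.
Reduced: 4t⁴ + 6t³ + 6t² + 5t + 1.

6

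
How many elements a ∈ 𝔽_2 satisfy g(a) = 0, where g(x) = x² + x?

Evaluate at each of the 2 elements of 𝔽_2:
g(0) = 0 → root; g(1) = 0 → root.
Roots: {0, 1}.

2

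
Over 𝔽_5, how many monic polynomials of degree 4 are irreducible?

x^(5^4) − x is the product of all monic irreducibles of degree dividing 4; Möbius inversion gives N = (1/4) Σ μ(4/d)·5^d.
Divisors of 4: 1, 2, 4; μ(4/d) for each: 0, -1, 1.
Σ = − 5^2 + 5^4 = 600.
N = 600/4 = 150.

150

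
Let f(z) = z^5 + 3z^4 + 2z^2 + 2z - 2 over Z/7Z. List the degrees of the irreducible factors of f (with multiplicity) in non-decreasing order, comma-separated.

Linear factors from roots: (z + 1).
Complete factorization: f(z) = (z + 1)·(z^2 - 3z + 1)·(z^2 - 2z - 2).
Factor degrees with multiplicity: 1 + 2 + 2 = 5.

1, 2, 2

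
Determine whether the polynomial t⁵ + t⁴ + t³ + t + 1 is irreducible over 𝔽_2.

Yes

Write P(t) = t⁵ + t⁴ + t³ + t + 1.
Check for roots in 𝔽_2: P(0) = 1; P(1) = 1.
No roots, so no linear factors.
Monic irreducibles of degree 2 over GF(2): t² + t + 1.
None of them divide P (all give nonzero remainder).
No irreducible factor of degree ≤ 2 exists, so P is irreducible over GF(2).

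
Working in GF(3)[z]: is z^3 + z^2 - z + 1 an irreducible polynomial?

Yes

Write P(z) = z^3 + z^2 - z + 1.
Check for roots in GF(3): P(0) = 1; P(1) = 2; P(2) = 2.
No roots. A degree-3 polynomial over a field with no linear factor is irreducible.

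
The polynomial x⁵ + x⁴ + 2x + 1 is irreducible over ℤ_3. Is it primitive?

Yes

Write f(x) = x⁵ + x⁴ + 2x + 1.
|GF(3^5)^×| = 3^5 − 1 = 242. Prime factorization: 242 = 2·11^2.
f is primitive ⇔ x has order 242 in GF(3)[x]/(f), i.e. x^(242/q) ≠ 1 for each prime q | 242.
x^(121) mod f = 2.
x^(22) mod f = x³ + 2.
None equal 1, so x has full order 242; f is primitive.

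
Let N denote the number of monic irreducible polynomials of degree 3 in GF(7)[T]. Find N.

112

By the necklace-counting formula, N_7(3) = (1/3) Σ_{d|3} μ(3/d)·7^d.
Divisors of 3: 1, 3; μ(3/d) for each: -1, 1.
Σ = − 7^1 + 7^3 = 336.
N = 336/3 = 112.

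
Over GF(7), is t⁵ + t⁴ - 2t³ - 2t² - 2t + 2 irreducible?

Write P(t) = t⁵ + t⁴ - 2t³ - 2t² - 2t + 2.
Check for roots in GF(7): P(0) = 2; P(1) = 5; P(2) = 1; P(3) = 3; P(4) = 1; P(5) = 5; P(6) = 4.
No roots, so no linear factors.
Degree-2 irreducible divisors: test the 21 monic irreducibles of degree 2 over GF(7).
None of them divide P (all give nonzero remainder).
No irreducible factor of degree ≤ 2 exists, so P is irreducible over GF(7).

Yes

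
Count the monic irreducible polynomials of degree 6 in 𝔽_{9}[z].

x^(9^6) − x is the product of all monic irreducibles of degree dividing 6; Möbius inversion gives N = (1/6) Σ μ(6/d)·9^d.
Divisors of 6: 1, 2, 3, 6; μ(6/d) for each: 1, -1, -1, 1.
Σ = 9^1 − 9^2 − 9^3 + 9^6 = 530640.
N = 530640/6 = 88440.

88440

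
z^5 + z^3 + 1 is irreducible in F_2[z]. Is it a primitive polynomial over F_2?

Write f(z) = z^5 + z^3 + 1.
|GF(2^5)^×| = 2^5 − 1 = 31. Prime factorization: 31 = 31.
f is primitive ⇔ z has order 31 in GF(2)[z]/(f), i.e. z^(31/q) ≠ 1 for each prime q | 31.
z^(1) mod f = z.
None equal 1, so z has full order 31; f is primitive.

Yes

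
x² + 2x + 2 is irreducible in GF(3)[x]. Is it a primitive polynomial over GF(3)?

Yes

Write f(x) = x² + 2x + 2.
|GF(3^2)^×| = 3^2 − 1 = 8. Prime factorization: 8 = 2^3.
f is primitive ⇔ x has order 8 in GF(3)[x]/(f), i.e. x^(8/q) ≠ 1 for each prime q | 8.
x^(4) mod f = 2.
None equal 1, so x has full order 8; f is primitive.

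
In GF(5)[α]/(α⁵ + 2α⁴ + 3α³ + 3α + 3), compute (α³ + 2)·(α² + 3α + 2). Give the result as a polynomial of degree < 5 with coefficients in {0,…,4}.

Multiply in GF(5)[α]: (α³ + 2)·(α² + 3α + 2) = α⁵ + 3α⁴ + 2α³ + 2α² + α + 4.
Reduce using α⁵ ≡ 3α⁴ + 2α³ + 2α + 2 (mod α⁵ + 2α⁴ + 3α³ + 3α + 3).
Reduced: α⁴ + 4α³ + 2α² + 3α + 1.

α^4 + 4α^3 + 2α^2 + 3α + 1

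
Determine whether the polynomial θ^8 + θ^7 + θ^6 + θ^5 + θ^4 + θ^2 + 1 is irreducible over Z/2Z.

Write m(θ) = θ^8 + θ^7 + θ^6 + θ^5 + θ^4 + θ^2 + 1.
Check for roots in Z/2Z: m(0) = 1; m(1) = 1.
No roots, so no linear factors.
Monic irreducibles of degree 2 over GF(2): θ^2 + θ + 1.
None of them divide m (all give nonzero remainder).
Monic irreducibles of degree 3 over GF(2): θ^3 + θ + 1, θ^3 + θ^2 + 1.
None of them divide m (all give nonzero remainder).
Monic irreducibles of degree 4 over GF(2): θ^4 + θ + 1, θ^4 + θ^3 + 1, θ^4 + θ^3 + θ^2 + θ + 1.
None of them divide m (all give nonzero remainder).
No irreducible factor of degree ≤ 4 exists, so m is irreducible over GF(2).

Yes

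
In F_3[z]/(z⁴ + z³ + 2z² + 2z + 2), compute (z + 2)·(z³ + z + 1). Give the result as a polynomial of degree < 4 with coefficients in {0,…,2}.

z^3 + 2z^2 + z

Multiply in F_3[z]: (z + 2)·(z³ + z + 1) = z⁴ + 2z³ + z² + 2.
Reduce using z⁴ ≡ 2z³ + z² + z + 1 (mod z⁴ + z³ + 2z² + 2z + 2).
Reduced: z³ + 2z² + z.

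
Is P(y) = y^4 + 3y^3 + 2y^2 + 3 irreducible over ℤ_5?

Yes

Check for roots in ℤ_5: P(0) = 3; P(1) = 4; P(2) = 1; P(3) = 3; P(4) = 3.
No roots, so no linear factors.
Degree-2 irreducible divisors: test the 10 monic irreducibles of degree 2 over GF(5).
None of them divide P (all give nonzero remainder).
No irreducible factor of degree ≤ 2 exists, so P is irreducible over GF(5).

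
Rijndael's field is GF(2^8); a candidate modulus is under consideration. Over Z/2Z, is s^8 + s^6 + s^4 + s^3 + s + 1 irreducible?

No

Write P(s) = s^8 + s^6 + s^4 + s^3 + s + 1.
Check for roots in Z/2Z: P(0) = 1; P(1) = 0 → root.
P(1) = 0, so (s − 1) divides P(s); P is reducible.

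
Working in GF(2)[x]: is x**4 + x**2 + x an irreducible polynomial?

No

Write f(x) = x**4 + x**2 + x.
Check for roots in GF(2): f(0) = 0 → root; f(1) = 1.
f(0) = 0, so (x) divides f(x); f is reducible.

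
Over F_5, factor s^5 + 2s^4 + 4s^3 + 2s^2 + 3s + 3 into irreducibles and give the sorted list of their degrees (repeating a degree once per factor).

Write h(s) = s^5 + 2s^4 + 4s^3 + 2s^2 + 3s + 3.
Roots in F_5: h(0) = 3; h(1) = 0 → root; h(2) = 3; h(3) = 3; h(4) = 4.
Linear factors from roots: (s + 4).
Complete factorization: h(s) = (s + 4)·(s^2 + 3)·(s^2 + 3s + 4).
Factor degrees with multiplicity: 1 + 2 + 2 = 5.

1, 2, 2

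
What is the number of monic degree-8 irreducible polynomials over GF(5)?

48750

Gauss's count: N_{5}(8) = (1/8) Σ_{d|8} μ(8/d)·5^d.
Divisors of 8: 1, 2, 4, 8; μ(8/d) for each: 0, 0, -1, 1.
Σ = − 5^4 + 5^8 = 390000.
N = 390000/8 = 48750.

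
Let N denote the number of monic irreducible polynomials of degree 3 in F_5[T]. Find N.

x^(5^3) − x is the product of all monic irreducibles of degree dividing 3; Möbius inversion gives N = (1/3) Σ μ(3/d)·5^d.
Divisors of 3: 1, 3; μ(3/d) for each: -1, 1.
Σ = − 5^1 + 5^3 = 120.
N = 120/3 = 40.

40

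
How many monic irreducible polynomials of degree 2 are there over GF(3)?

3

The number of monic irreducibles of degree 2 over GF(3) is (1/2)·Σ_{d∣2} μ(2/d) 3^d.
Divisors of 2: 1, 2; μ(2/d) for each: -1, 1.
Σ = − 3^1 + 3^2 = 6.
N = 6/2 = 3.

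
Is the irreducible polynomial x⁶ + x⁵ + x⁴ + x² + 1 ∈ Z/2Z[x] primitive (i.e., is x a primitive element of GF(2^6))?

No

Write f(x) = x⁶ + x⁵ + x⁴ + x² + 1.
|GF(2^6)^×| = 2^6 − 1 = 63. Prime factorization: 63 = 3^2·7.
f is primitive ⇔ x has order 63 in GF(2)[x]/(f), i.e. x^(63/q) ≠ 1 for each prime q | 63.
x^(21) mod f = 1
x^(9) mod f = x³ + 1.
Since x^(21) = 1, the order of x divides 21 < 63; not primitive.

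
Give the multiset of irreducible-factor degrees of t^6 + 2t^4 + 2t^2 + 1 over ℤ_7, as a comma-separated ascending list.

1, 1, 1, 1, 2

Write h(t) = t^6 + 2t^4 + 2t^2 + 1.
Linear factors from roots: (t - 2), (t - 3), (t + 3), (t + 2).
Complete factorization: h(t) = (t + 2)·(t + 3)·(t - 3)·(t - 2)·(t^2 + 1).
Factor degrees with multiplicity: 1 + 1 + 1 + 1 + 2 = 6.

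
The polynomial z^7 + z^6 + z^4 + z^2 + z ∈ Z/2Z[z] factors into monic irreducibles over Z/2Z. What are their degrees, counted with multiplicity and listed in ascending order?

Write f(z) = z^7 + z^6 + z^4 + z^2 + z.
Roots in Z/2Z: f(0) = 0 → root; f(1) = 1.
Linear factors from roots: (z).
Complete factorization: f(z) = (z)·(z^2 + z + 1)^3.
Factor degrees with multiplicity: 1 + 2 + 2 + 2 = 7.

1, 2, 2, 2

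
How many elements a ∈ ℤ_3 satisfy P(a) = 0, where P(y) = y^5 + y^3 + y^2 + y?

1

Evaluate at each of the 3 elements of ℤ_3:
P(0) = 0 → root; P(1) = 1; P(2) = 1.
Roots: {0}.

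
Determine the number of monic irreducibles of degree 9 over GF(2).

x^(2^9) − x is the product of all monic irreducibles of degree dividing 9; Möbius inversion gives N = (1/9) Σ μ(9/d)·2^d.
Divisors of 9: 1, 3, 9; μ(9/d) for each: 0, -1, 1.
Σ = − 2^3 + 2^9 = 504.
N = 504/9 = 56.

56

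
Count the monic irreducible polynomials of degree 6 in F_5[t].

x^(5^6) − x is the product of all monic irreducibles of degree dividing 6; Möbius inversion gives N = (1/6) Σ μ(6/d)·5^d.
Divisors of 6: 1, 2, 3, 6; μ(6/d) for each: 1, -1, -1, 1.
Σ = 5^1 − 5^2 − 5^3 + 5^6 = 15480.
N = 15480/6 = 2580.

2580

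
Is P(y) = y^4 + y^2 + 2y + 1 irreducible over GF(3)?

Yes

Check for roots in GF(3): P(0) = 1; P(1) = 2; P(2) = 1.
No roots, so no linear factors.
Monic irreducibles of degree 2 over GF(3): y^2 + 1, y^2 + y + 2, y^2 + 2y + 2.
None of them divide P (all give nonzero remainder).
No irreducible factor of degree ≤ 2 exists, so P is irreducible over GF(3).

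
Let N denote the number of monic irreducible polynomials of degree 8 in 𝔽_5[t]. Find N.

48750

By the necklace-counting formula, N_5(8) = (1/8) Σ_{d|8} μ(8/d)·5^d.
Divisors of 8: 1, 2, 4, 8; μ(8/d) for each: 0, 0, -1, 1.
Σ = − 5^4 + 5^8 = 390000.
N = 390000/8 = 48750.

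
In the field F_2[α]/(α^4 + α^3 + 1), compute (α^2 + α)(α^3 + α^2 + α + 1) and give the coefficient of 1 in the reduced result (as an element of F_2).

1

Multiply in F_2[α]: (α^2 + α)·(α^3 + α^2 + α + 1) = α^5 + α.
Reduce using α^4 ≡ α^3 + 1 (mod α^4 + α^3 + 1).
Reduced: α^3 + 1.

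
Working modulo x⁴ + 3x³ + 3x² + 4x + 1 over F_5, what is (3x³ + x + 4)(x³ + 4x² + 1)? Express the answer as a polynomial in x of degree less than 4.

x^3 + 2x^2 + x + 1

Multiply in F_5[x]: (3x³ + x + 4)·(x³ + 4x² + 1) = 3x⁶ + 2x⁵ + x⁴ + x³ + x² + x + 4.
Reduce using x⁴ ≡ 2x³ + 2x² + x + 4 (mod x⁴ + 3x³ + 3x² + 4x + 1).
Reduced: x³ + 2x² + x + 1.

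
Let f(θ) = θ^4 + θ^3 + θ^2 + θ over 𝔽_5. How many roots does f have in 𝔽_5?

Evaluate at each of the 5 elements of 𝔽_5:
f(0) = 0 → root; f(1) = 4; f(2) = 0 → root; f(3) = 0 → root; f(4) = 0 → root.
Roots: {0, 2, 3, 4}.

4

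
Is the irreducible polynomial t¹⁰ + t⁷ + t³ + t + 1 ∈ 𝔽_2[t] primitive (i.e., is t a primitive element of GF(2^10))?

Yes

Write f(t) = t¹⁰ + t⁷ + t³ + t + 1.
|GF(2^10)^×| = 2^10 − 1 = 1023. Prime factorization: 1023 = 3·11·31.
f is primitive ⇔ t has order 1023 in GF(2)[t]/(f), i.e. t^(1023/q) ≠ 1 for each prime q | 1023.
t^(341) mod f = t⁹ + t⁸ + t³.
t^(93) mod f = t⁹ + t⁵ + t³ + t + 1.
t^(33) mod f = t⁷ + t⁵ + t⁴ + t³ + t² + t.
None equal 1, so t has full order 1023; f is primitive.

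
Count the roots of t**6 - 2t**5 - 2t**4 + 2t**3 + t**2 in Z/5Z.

3

Write P(t) = t**6 - 2t**5 - 2t**4 + 2t**3 + t**2.
Evaluate at each of the 5 elements of Z/5Z:
P(0) = 0 → root; P(1) = 0 → root; P(2) = 3; P(3) = 4; P(4) = 0 → root.
Roots: {0, 1, 4}.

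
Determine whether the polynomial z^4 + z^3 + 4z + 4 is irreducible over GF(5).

Write h(z) = z^4 + z^3 + 4z + 4.
Check for roots in GF(5): h(0) = 4; h(1) = 0 → root; h(2) = 1; h(3) = 4; h(4) = 0 → root.
h(1) = 0, so (z − 1) divides h(z); h is reducible.

No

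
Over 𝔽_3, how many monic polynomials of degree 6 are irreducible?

The number of monic irreducibles of degree 6 over GF(3) is (1/6)·Σ_{d∣6} μ(6/d) 3^d.
Divisors of 6: 1, 2, 3, 6; μ(6/d) for each: 1, -1, -1, 1.
Σ = 3^1 − 3^2 − 3^3 + 3^6 = 696.
N = 696/6 = 116.

116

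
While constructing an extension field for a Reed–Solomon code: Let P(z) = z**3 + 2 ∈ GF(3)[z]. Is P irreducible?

No

Check for roots in GF(3): P(0) = 2; P(1) = 0 → root; P(2) = 1.
P(1) = 0, so (z − 1) divides P(z); P is reducible.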